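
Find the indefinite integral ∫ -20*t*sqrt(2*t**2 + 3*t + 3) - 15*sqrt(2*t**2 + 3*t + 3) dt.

Let u = 2*t**2 + 3*t + 3, so du = (4*t + 3) dt.
Rewriting, the integral becomes -5·∫ √u du = -5·(2/3)u^(3/2).
Substituting back, u = 2*t**2 + 3*t + 3.

-10*(2*t**2 + 3*t + 3)**(3/2)/3 + C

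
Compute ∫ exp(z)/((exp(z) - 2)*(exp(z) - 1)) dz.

log(exp(z) - 2) - log(exp(z) - 1) + C

Let u = e^z, du = e^z dz.
The integral becomes ∫ du/((u-1)(u-2)); decompose into partial fractions.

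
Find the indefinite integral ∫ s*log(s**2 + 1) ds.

s**2*log(s**2 + 1)/2 - s**2/2 + log(s**2 + 1)/2 + C

Let u = s**2 + 1, so du = (2*s) ds.
The integral becomes (1/2)·∫ log(u) du; integrate by parts with u′=log(u), dv′=du.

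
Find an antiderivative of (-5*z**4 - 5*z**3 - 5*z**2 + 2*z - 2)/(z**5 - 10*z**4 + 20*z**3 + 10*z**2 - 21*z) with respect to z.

Factor the denominator: z*(z - 7)*(z - 3)*(z - 1)*(z + 1).
Partial-fraction decomposition: -9/(64*(z + 1)) - 5/(8*(z - 1)) + 581/(96*(z - 3)) - 4651/(448*(z - 7)) + 2/(21*z).
Integrate each term: A/(z−a) contributes A·log|z−a|.

2*log(z)/21 - 4651*log(z - 7)/448 + 581*log(z - 3)/96 - 5*log(z - 1)/8 - 9*log(z + 1)/64 + C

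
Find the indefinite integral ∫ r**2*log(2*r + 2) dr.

Use integration by parts with u = log(2*r + 2), dv = r**2 dr.
Then du = 2/(2*r + 2) dr and v = r**3/3.

r**3*log(2*r + 2)/3 - r**3/9 + r**2/6 - r/3 + log(r + 1)/3 + C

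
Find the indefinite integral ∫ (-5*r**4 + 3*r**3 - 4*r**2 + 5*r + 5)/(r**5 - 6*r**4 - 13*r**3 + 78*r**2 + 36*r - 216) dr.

Factor the denominator: (r - 6)*(r - 3)*(r - 2)*(r + 2)*(r + 3).
Partial-fraction decomposition: -266/(135*(r + 3)) + 25/(32*(r + 2)) - 57/(80*(r - 2)) + 34/(9*(r - 3)) - 5941/(864*(r - 6)).
Integrate each term: A/(r−a) contributes A·log|r−a|.

-5941*log(r - 6)/864 + 34*log(r - 3)/9 - 57*log(r - 2)/80 + 25*log(r + 2)/32 - 266*log(r + 3)/135 + C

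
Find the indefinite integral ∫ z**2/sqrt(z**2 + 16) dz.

z*sqrt(z**2 + 16)/2 - 8*log(z + sqrt(z**2 + 16)) + C

Substitute z = 4·tan(θ), so dz = 4·sec(θ)^2 dθ and the radical becomes sqrt(z**2 + 16) = 4·sec(θ) by the Pythagorean identity.
Integrate the resulting trig expression in θ, then back-substitute tan(θ) = z/4, sec(θ) = sqrt(z**2 + 16)/4 (absorbing any constant into C).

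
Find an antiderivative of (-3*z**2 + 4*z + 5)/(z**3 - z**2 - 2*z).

-5*log(z)/2 + log(z - 2)/6 - 2*log(z + 1)/3 + C

Factor the denominator: z*(z - 2)*(z + 1).
Partial-fraction decomposition: -2/(3*(z + 1)) + 1/(6*(z - 2)) - 5/(2*z).
Integrate each term: A/(z−a) contributes A·log|z−a|.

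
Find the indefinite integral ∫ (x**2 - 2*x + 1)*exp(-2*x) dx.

(-2*x**2 + 2*x - 1)*exp(-2*x)/4 + C

Use integration by parts with u = x**2 - 2*x + 1, dv = exp(-2*x) dx, so v = -exp(-2*x)/2.
Apply parts 2 times (tabular method): alternate signs, differentiate u down to 0, integrate dv up.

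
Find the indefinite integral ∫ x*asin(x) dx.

x**2*asin(x)/2 + x*sqrt(-x**2 + 1)/4 - asin(x)/4 + C

Use integration by parts with u = arcsin(x), dv = x dx.
Then du = 1/sqrt(-x**2 + 1) dx.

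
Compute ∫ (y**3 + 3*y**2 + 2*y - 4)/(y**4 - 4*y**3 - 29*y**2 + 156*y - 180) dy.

Factor the denominator: (y - 5)*(y - 3)*(y - 2)*(y + 6).
Partial-fraction decomposition: 31/(198*(y + 6)) + 5/(6*(y - 2)) - 28/(9*(y - 3)) + 103/(33*(y - 5)).
Integrate each term: A/(y−a) contributes A·log|y−a|.

103*log(y - 5)/33 - 28*log(y - 3)/9 + 5*log(y - 2)/6 + 31*log(y + 6)/198 + C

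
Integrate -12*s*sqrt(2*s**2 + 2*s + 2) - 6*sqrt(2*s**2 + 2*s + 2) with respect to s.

-2*(2*s**2 + 2*s + 2)**(3/2) + C

Let u = 2*s**2 + 2*s + 2, so du = (4*s + 2) ds.
Rewriting, the integral becomes -3·∫ √u du = -3·(2/3)u^(3/2).
Substituting back, u = 2*s**2 + 2*s + 2.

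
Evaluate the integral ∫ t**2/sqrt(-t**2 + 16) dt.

Substitute t = 4·sin(θ), so dt = 4·cos(θ) dθ and the radical becomes sqrt(-t**2 + 16) = 4·cos(θ) by the Pythagorean identity.
Integrate the resulting trig expression in θ, then back-substitute θ = asin(t/4), sin(θ) = t/4, cos(θ) = sqrt(-t**2 + 16)/4 (absorbing any constant into C).

-t*sqrt(-t**2 + 16)/2 + 8*asin(t/4) + C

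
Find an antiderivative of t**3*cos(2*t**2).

t**2*sin(2*t**2)/4 + cos(2*t**2)/8 + C

Let u = t², du = 2t dt; rewrite as (1/2)∫ u^1·cos(2u) du.
Now integrate by parts 1 time.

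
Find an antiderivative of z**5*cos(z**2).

z**4*sin(z**2)/2 + z**2*cos(z**2) - sin(z**2) + C

Let u = z², du = 2z dz; rewrite as (1/2)∫ u^2·cos(1u) du.
Now integrate by parts 2 times.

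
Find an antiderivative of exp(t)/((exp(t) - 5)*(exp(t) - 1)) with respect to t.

Let u = e^t, du = e^t dt.
The integral becomes ∫ du/((u-1)(u-5)); decompose into partial fractions.

log(exp(t) - 5)/4 - log(exp(t) - 1)/4 + C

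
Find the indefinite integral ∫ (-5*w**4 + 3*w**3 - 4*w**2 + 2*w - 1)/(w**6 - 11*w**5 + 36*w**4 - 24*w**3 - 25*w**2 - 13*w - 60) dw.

-947*log(w - 5)/104 + 229*log(w - 4)/17 - 71*log(w - 3)/16 + log(w + 1)/16 + 9*log(w**2 + 1)/1768 + 19*atan(w)/884 + C

Factor the denominator: (w - 5)*(w - 4)*(w - 3)*(w + 1)*(w**2 + 1).
Partial-fraction decomposition: (9*w + 19)/(884*(w**2 + 1)) + 1/(16*(w + 1)) - 71/(16*(w - 3)) + 229/(17*(w - 4)) - 947/(104*(w - 5)).
Integrate each term; A/(w−a) gives A·log|w−a|; the (Bw+D)/(w²+p²) term gives a log and an atan.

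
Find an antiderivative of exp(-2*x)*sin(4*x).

Let I denote the integral. Integrate by parts with u = sin(4*x), dv = exp(-2*x) dx, so v = -exp(-2*x)/2: I = -exp(-2*x)*sin(4*x)/2 + 2·∫ exp(-2*x)*cos(4*x) dx.
Apply parts again with u = cos(4*x), dv = exp(-2*x) dx: ∫ exp(-2*x)*cos(4*x) dx = -exp(-2*x)*cos(4*x)/2 − 2·I. Substituting back brings back I: I = -exp(-2*x)*sin(4*x)/2 - exp(-2*x)*cos(4*x) − 4·I.
Solving for I: (1 + 4)·I equals the remaining terms, so I = (1/5)·(-exp(-2*x)*sin(4*x)/2 - exp(-2*x)*cos(4*x)).

-exp(-2*x)*sin(4*x)/10 - exp(-2*x)*cos(4*x)/5 + C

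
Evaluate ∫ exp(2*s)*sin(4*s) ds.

exp(2*s)*sin(4*s)/10 - exp(2*s)*cos(4*s)/5 + C

Let I denote the integral. Integrate by parts with u = sin(4*s), dv = exp(2*s) ds, so v = exp(2*s)/2: I = exp(2*s)*sin(4*s)/2 − 2·∫ exp(2*s)*cos(4*s) ds.
Apply parts again with u = cos(4*s), dv = exp(2*s) ds: ∫ exp(2*s)*cos(4*s) ds = exp(2*s)*cos(4*s)/2 + 2·I. Substituting back brings back I: I = exp(2*s)*sin(4*s)/2 - exp(2*s)*cos(4*s) − 4·I.
Solving for I: (1 + 4)·I equals the remaining terms, so I = (1/5)·(exp(2*s)*sin(4*s)/2 - exp(2*s)*cos(4*s)).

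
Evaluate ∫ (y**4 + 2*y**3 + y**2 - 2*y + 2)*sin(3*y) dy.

-y**4*cos(3*y)/3 + 4*y**3*sin(3*y)/9 - 2*y**3*cos(3*y)/3 + 2*y**2*sin(3*y)/3 + y**2*cos(3*y)/9 - 2*y*sin(3*y)/27 + 10*y*cos(3*y)/9 - 10*sin(3*y)/27 - 56*cos(3*y)/81 + C

Use integration by parts with u = y**4 + 2*y**3 + y**2 - 2*y + 2, dv = sin(3*y) dy, so v = -cos(3*y)/3.
Apply parts 4 times (tabular method): alternate signs, differentiate u down to 0, integrate dv up.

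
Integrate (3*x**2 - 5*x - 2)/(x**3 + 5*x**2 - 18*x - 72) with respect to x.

Factor the denominator: (x - 4)*(x + 3)*(x + 6).
Partial-fraction decomposition: 68/(15*(x + 6)) - 40/(21*(x + 3)) + 13/(35*(x - 4)).
Integrate each term: A/(x−a) contributes A·log|x−a|.

13*log(x - 4)/35 - 40*log(x + 3)/21 + 68*log(x + 6)/15 + C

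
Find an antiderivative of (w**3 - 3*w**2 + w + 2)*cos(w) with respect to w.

Use integration by parts with u = w**3 - 3*w**2 + w + 2, dv = cos(w) dw, so v = sin(w).
Apply parts 3 times (tabular method): alternate signs, differentiate u down to 0, integrate dv up.

w**3*sin(w) - 3*w**2*sin(w) + 3*w**2*cos(w) - 5*w*sin(w) - 6*w*cos(w) + 8*sin(w) - 5*cos(w) + C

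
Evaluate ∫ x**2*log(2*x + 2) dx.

Use integration by parts with u = log(2*x + 2), dv = x**2 dx.
Then du = 2/(2*x + 2) dx and v = x**3/3.

x**3*log(2*x + 2)/3 - x**3/9 + x**2/6 - x/3 + log(x + 1)/3 + C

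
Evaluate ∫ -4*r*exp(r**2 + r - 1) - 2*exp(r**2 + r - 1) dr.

-2*exp(r**2 + r - 1) + C

Let u = r**2 + r - 1, so du = (2*r + 1) dr.
Rewriting, the integral becomes -2·∫ e^u du = -2·e^u.
Substituting back, u = r**2 + r - 1.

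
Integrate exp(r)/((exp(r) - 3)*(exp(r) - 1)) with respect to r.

log(exp(r) - 3)/2 - log(exp(r) - 1)/2 + C

Let u = e^r, du = e^r dr.
The integral becomes ∫ du/((u-1)(u-3)); decompose into partial fractions.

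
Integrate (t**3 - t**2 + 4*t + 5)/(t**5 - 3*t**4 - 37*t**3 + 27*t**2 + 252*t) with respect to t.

5*log(t)/252 + 327*log(t - 7)/3080 - 5*log(t - 3)/72 + 43*log(t + 3)/180 - 13*log(t + 4)/44 + C

Factor the denominator: t*(t - 7)*(t - 3)*(t + 3)*(t + 4).
Partial-fraction decomposition: -13/(44*(t + 4)) + 43/(180*(t + 3)) - 5/(72*(t - 3)) + 327/(3080*(t - 7)) + 5/(252*t).
Integrate each term: A/(t−a) contributes A·log|t−a|.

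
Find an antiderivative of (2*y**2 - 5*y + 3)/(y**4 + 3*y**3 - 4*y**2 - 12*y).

Factor the denominator: y*(y - 2)*(y + 2)*(y + 3).
Partial-fraction decomposition: -12/(5*(y + 3)) + 21/(8*(y + 2)) + 1/(40*(y - 2)) - 1/(4*y).
Integrate each term: A/(y−a) contributes A·log|y−a|.

-log(y)/4 + log(y - 2)/40 + 21*log(y + 2)/8 - 12*log(y + 3)/5 + C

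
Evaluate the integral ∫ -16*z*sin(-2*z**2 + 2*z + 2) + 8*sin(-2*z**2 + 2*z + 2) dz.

-4*cos(-2*z**2 + 2*z + 2) + C

Let u = 2*z**2 - 2*z - 2, so du = (4*z - 2) dz.
Rewriting, the integral becomes 4·∫ sin(u) du = 4·-cos(u).
Substituting back, u = 2*z**2 - 2*z - 2.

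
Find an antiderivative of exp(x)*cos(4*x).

Let I denote the integral. Integrate by parts with u = cos(4*x), dv = exp(x) dx, so v = exp(x): I = exp(x)*cos(4*x) + 4·∫ exp(x)*sin(4*x) dx.
Apply parts again with u = sin(4*x), dv = exp(x) dx: ∫ exp(x)*sin(4*x) dx = exp(x)*sin(4*x) − 4·I. Substituting back brings back I: I = 4*exp(x)*sin(4*x) + exp(x)*cos(4*x) − 16·I.
Solving for I: (1 + 16)·I equals the remaining terms, so I = (1/17)·(4*exp(x)*sin(4*x) + exp(x)*cos(4*x)).

4*exp(x)*sin(4*x)/17 + exp(x)*cos(4*x)/17 + C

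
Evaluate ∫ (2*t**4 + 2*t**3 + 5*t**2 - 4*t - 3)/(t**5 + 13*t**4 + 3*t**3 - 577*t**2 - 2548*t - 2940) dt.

2851*log(t - 7)/9828 - 41*log(t + 2)/540 + 571*log(t + 5)/36 - 2361*log(t + 6)/52 + 2193*log(t + 7)/70 + C

Factor the denominator: (t - 7)*(t + 2)*(t + 5)*(t + 6)*(t + 7).
Partial-fraction decomposition: 2193/(70*(t + 7)) - 2361/(52*(t + 6)) + 571/(36*(t + 5)) - 41/(540*(t + 2)) + 2851/(9828*(t - 7)).
Integrate each term: A/(t−a) contributes A·log|t−a|.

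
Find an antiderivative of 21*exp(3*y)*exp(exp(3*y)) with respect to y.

7*exp(exp(3*y)) + C

Let u = exp(3*y), so du = (3*exp(3*y)) dy.
Rewriting, the integral becomes 7·∫ e^u du = 7·e^u.
Substituting back, u = exp(3*y).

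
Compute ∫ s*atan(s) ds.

Use integration by parts with u = arctan(s), dv = s ds.
Then du = 1/(s**2 + 1) ds.

s**2*atan(s)/2 - s/2 + atan(s)/2 + C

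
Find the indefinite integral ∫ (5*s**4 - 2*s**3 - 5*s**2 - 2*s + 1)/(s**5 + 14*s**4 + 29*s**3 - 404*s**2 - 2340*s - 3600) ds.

5857*log(s - 6)/14520 - 1337*log(s + 4)/20 - 25361*log(s + 5)/121 + 6745*log(s + 6)/24 - 3261/(11*s + 55) + C

Factor the denominator: (s - 6)*(s + 4)*(s + 5)**2*(s + 6).
Partial-fraction decomposition: 6745/(24*(s + 6)) - 25361/(121*(s + 5)) + 3261/(11*(s + 5)**2) - 1337/(20*(s + 4)) + 5857/(14520*(s - 6)).
Integrate each term; A/(s−a) gives A·log|s−a|; A/(s−a)² gives −A/(s−a).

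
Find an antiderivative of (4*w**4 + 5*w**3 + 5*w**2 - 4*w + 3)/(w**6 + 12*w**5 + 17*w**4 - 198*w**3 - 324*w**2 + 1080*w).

Factor the denominator: w*(w - 3)*(w - 2)*(w + 5)*(w + 6)**2.
Partial-fraction decomposition: 24539/(3456*(w + 6)) + 479/(48*(w + 6)**2) - 289/(40*(w + 5)) - 17/(128*(w - 2)) + 55/(216*(w - 3)) + 1/(360*w).
Integrate each term; A/(w−a) gives A·log|w−a|; A/(w−a)² gives −A/(w−a).

log(w)/360 + 55*log(w - 3)/216 - 17*log(w - 2)/128 - 289*log(w + 5)/40 + 24539*log(w + 6)/3456 - 479/(48*w + 288) + C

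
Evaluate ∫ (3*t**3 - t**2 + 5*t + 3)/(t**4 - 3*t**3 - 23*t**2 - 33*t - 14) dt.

Factor the denominator: (t - 7)*(t + 1)**2*(t + 2).
Partial-fraction decomposition: 35/(9*(t + 2)) - 85/(32*(t + 1)) + 3/(4*(t + 1)**2) + 509/(288*(t - 7)).
Integrate each term; A/(t−a) gives A·log|t−a|; A/(t−a)² gives −A/(t−a).

509*log(t - 7)/288 - 85*log(t + 1)/32 + 35*log(t + 2)/9 - 3/(4*t + 4) + C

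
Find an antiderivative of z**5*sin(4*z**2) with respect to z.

-z**4*cos(4*z**2)/8 + z**2*sin(4*z**2)/16 + cos(4*z**2)/64 + C

Let u = z², du = 2z dz; rewrite as (1/2)∫ u^2·sin(4u) du.
Now integrate by parts 2 times.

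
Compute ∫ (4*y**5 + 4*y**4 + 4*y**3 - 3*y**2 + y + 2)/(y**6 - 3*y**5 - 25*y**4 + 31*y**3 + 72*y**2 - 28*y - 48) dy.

Factor the denominator: (y - 6)*(y - 2)*(y - 1)*(y + 1)**2*(y + 4).
Partial-fraction decomposition: 563/(450*(y + 4)) - 67/(441*(y + 1)) + 1/(21*(y + 1)**2) + 3/(25*(y - 1)) - 1/(y - 2) + 9263/(2450*(y - 6)).
Integrate each term; A/(y−a) gives A·log|y−a|; A/(y−a)² gives −A/(y−a).

9263*log(y - 6)/2450 - log(y - 2) + 3*log(y - 1)/25 - 67*log(y + 1)/441 + 563*log(y + 4)/450 - 1/(21*y + 21) + C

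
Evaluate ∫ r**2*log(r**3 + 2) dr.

Let u = r**3 + 2, so du = (3*r**2) dr.
The integral becomes (1/3)·∫ log(u) du; integrate by parts with u′=log(u), dv′=du.

r**3*log(r**3 + 2)/3 - r**3/3 + 2*log(r**3 + 2)/3 + C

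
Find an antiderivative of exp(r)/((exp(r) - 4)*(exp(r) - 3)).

Let u = e^r, du = e^r dr.
The integral becomes ∫ du/((u-4)(u-3)); decompose into partial fractions.

log(exp(r) - 4) - log(exp(r) - 3) + C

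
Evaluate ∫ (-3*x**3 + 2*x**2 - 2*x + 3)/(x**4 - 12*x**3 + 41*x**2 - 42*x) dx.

Factor the denominator: x*(x - 7)*(x - 3)*(x - 2).
Partial-fraction decomposition: -17/(10*(x - 2)) + 11/(2*(x - 3)) - 471/(70*(x - 7)) - 1/(14*x).
Integrate each term: A/(x−a) contributes A·log|x−a|.

-log(x)/14 - 471*log(x - 7)/70 + 11*log(x - 3)/2 - 17*log(x - 2)/10 + C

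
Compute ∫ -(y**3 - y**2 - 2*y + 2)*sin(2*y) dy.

Use integration by parts with u = y**3 - y**2 - 2*y + 2, dv = -sin(2*y) dy, so v = cos(2*y)/2.
Apply parts 3 times (tabular method): alternate signs, differentiate u down to 0, integrate dv up.

y**3*cos(2*y)/2 - 3*y**2*sin(2*y)/4 - y**2*cos(2*y)/2 + y*sin(2*y)/2 - 7*y*cos(2*y)/4 + 7*sin(2*y)/8 + 5*cos(2*y)/4 + C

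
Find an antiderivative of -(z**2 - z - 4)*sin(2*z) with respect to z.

z**2*cos(2*z)/2 - z*sin(2*z)/2 - z*cos(2*z)/2 + sin(2*z)/4 - 9*cos(2*z)/4 + C

Use integration by parts with u = z**2 - z - 4, dv = -sin(2*z) dz, so v = cos(2*z)/2.
Apply parts 2 times (tabular method): alternate signs, differentiate u down to 0, integrate dv up.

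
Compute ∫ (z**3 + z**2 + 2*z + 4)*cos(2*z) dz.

Use integration by parts with u = z**3 + z**2 + 2*z + 4, dv = cos(2*z) dz, so v = sin(2*z)/2.
Apply parts 3 times (tabular method): alternate signs, differentiate u down to 0, integrate dv up.

z**3*sin(2*z)/2 + z**2*sin(2*z)/2 + 3*z**2*cos(2*z)/4 + z*sin(2*z)/4 + z*cos(2*z)/2 + 7*sin(2*z)/4 + cos(2*z)/8 + C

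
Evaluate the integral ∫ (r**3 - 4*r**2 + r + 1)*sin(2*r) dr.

Use integration by parts with u = r**3 - 4*r**2 + r + 1, dv = sin(2*r) dr, so v = -cos(2*r)/2.
Apply parts 3 times (tabular method): alternate signs, differentiate u down to 0, integrate dv up.

-r**3*cos(2*r)/2 + 3*r**2*sin(2*r)/4 + 2*r**2*cos(2*r) - 2*r*sin(2*r) + r*cos(2*r)/4 - sin(2*r)/8 - 3*cos(2*r)/2 + C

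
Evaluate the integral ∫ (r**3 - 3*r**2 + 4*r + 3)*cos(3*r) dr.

r**3*sin(3*r)/3 - r**2*sin(3*r) + r**2*cos(3*r)/3 + 10*r*sin(3*r)/9 - 2*r*cos(3*r)/3 + 11*sin(3*r)/9 + 10*cos(3*r)/27 + C

Use integration by parts with u = r**3 - 3*r**2 + 4*r + 3, dv = cos(3*r) dr, so v = sin(3*r)/3.
Apply parts 3 times (tabular method): alternate signs, differentiate u down to 0, integrate dv up.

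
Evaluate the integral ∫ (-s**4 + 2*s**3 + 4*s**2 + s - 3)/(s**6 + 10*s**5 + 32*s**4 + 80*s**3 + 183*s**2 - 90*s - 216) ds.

3*log(s - 1)/700 + log(s + 1)/100 - 109*log(s + 4)/250 + 177*log(s + 6)/350 - 21*log(s**2 + 9)/500 + 37*atan(s/3)/375 + C

Factor the denominator: (s - 1)*(s + 1)*(s + 4)*(s + 6)*(s**2 + 9).
Partial-fraction decomposition: -(21*s - 74)/(250*(s**2 + 9)) + 177/(350*(s + 6)) - 109/(250*(s + 4)) + 1/(100*(s + 1)) + 3/(700*(s - 1)).
Integrate each term; A/(s−a) gives A·log|s−a|; the (Bs+D)/(s²+p²) term gives a log and an atan.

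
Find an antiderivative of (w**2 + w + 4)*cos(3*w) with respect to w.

w**2*sin(3*w)/3 + w*sin(3*w)/3 + 2*w*cos(3*w)/9 + 34*sin(3*w)/27 + cos(3*w)/9 + C

Use integration by parts with u = w**2 + w + 4, dv = cos(3*w) dw, so v = sin(3*w)/3.
Apply parts 2 times (tabular method): alternate signs, differentiate u down to 0, integrate dv up.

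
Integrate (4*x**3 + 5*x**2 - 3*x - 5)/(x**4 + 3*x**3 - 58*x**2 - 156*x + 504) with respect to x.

Factor the denominator: (x - 7)*(x - 2)*(x + 6)**2.
Partial-fraction decomposition: 24285/(10816*(x + 6)) - 671/(104*(x + 6)**2) - 41/(320*(x - 2)) + 1591/(845*(x - 7)).
Integrate each term; A/(x−a) gives A·log|x−a|; A/(x−a)² gives −A/(x−a).

1591*log(x - 7)/845 - 41*log(x - 2)/320 + 24285*log(x + 6)/10816 + 671/(104*x + 624) + C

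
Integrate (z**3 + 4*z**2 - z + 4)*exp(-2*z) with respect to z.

Use integration by parts with u = z**3 + 4*z**2 - z + 4, dv = exp(-2*z) dz, so v = -exp(-2*z)/2.
Apply parts 3 times (tabular method): alternate signs, differentiate u down to 0, integrate dv up.

(-4*z**3 - 22*z**2 - 18*z - 25)*exp(-2*z)/8 + C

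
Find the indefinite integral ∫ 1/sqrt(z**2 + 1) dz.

Substitute z = tan(θ), so dz = sec(θ)^2 dθ and the radical becomes sqrt(z**2 + 1) = sec(θ) by the Pythagorean identity.
Integrate the resulting trig expression in θ, then back-substitute tan(θ) = z, sec(θ) = sqrt(z**2 + 1) (absorbing any constant into C).

log(z + sqrt(z**2 + 1)) + C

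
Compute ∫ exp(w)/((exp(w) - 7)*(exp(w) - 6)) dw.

Let u = e^w, du = e^w dw.
The integral becomes ∫ du/((u-7)(u-6)); decompose into partial fractions.

log(exp(w) - 7) - log(exp(w) - 6) + C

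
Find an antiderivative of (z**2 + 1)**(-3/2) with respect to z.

z/sqrt(z**2 + 1) + C

Substitute z = tan(θ), so dz = sec(θ)^2 dθ and the radical becomes sqrt(z**2 + 1) = sec(θ) by the Pythagorean identity.
Integrate the resulting trig expression in θ, then back-substitute tan(θ) = z, sec(θ) = sqrt(z**2 + 1) (absorbing any constant into C).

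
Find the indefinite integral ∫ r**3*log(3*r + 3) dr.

r**4*log(3*r + 3)/4 - r**4/16 + r**3/12 - r**2/8 + r/4 - log(r + 1)/4 + C

Use integration by parts with u = log(3*r + 3), dv = r**3 dr.
Then du = 3/(3*r + 3) dr and v = r**4/4.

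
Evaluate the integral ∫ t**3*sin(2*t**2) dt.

-t**2*cos(2*t**2)/4 + sin(2*t**2)/8 + C

Let u = t², du = 2t dt; rewrite as (1/2)∫ u^1·sin(2u) du.
Now integrate by parts 1 time.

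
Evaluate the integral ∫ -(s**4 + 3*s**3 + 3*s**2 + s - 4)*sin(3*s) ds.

s**4*cos(3*s)/3 - 4*s**3*sin(3*s)/9 + s**3*cos(3*s) - s**2*sin(3*s) + 5*s**2*cos(3*s)/9 - 10*s*sin(3*s)/27 - s*cos(3*s)/3 + sin(3*s)/9 - 118*cos(3*s)/81 + C

Use integration by parts with u = s**4 + 3*s**3 + 3*s**2 + s - 4, dv = -sin(3*s) ds, so v = cos(3*s)/3.
Apply parts 4 times (tabular method): alternate signs, differentiate u down to 0, integrate dv up.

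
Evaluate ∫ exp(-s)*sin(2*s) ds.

Let I denote the integral. Integrate by parts with u = sin(2*s), dv = exp(-s) ds, so v = -exp(-s): I = -exp(-s)*sin(2*s) + 2·∫ exp(-s)*cos(2*s) ds.
Apply parts again with u = cos(2*s), dv = exp(-s) ds: ∫ exp(-s)*cos(2*s) ds = -exp(-s)*cos(2*s) − 2·I. Substituting back brings back I: I = -exp(-s)*sin(2*s) - 2*exp(-s)*cos(2*s) − 4·I.
Solving for I: (1 + 4)·I equals the remaining terms, so I = (1/5)·(-exp(-s)*sin(2*s) - 2*exp(-s)*cos(2*s)).

-exp(-s)*sin(2*s)/5 - 2*exp(-s)*cos(2*s)/5 + C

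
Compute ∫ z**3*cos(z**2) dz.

z**2*sin(z**2)/2 + cos(z**2)/2 + C

Let u = z², du = 2z dz; rewrite as (1/2)∫ u^1·cos(1u) du.
Now integrate by parts 1 time.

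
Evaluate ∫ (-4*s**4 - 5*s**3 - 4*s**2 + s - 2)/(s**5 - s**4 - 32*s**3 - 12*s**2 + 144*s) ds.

Factor the denominator: s*(s - 6)*(s - 2)*(s + 3)*(s + 4).
Partial-fraction decomposition: -129/(40*(s + 4)) + 46/(27*(s + 3)) + 1/(2*(s - 2)) - 1601/(540*(s - 6)) - 1/(72*s).
Integrate each term: A/(s−a) contributes A·log|s−a|.

-log(s)/72 - 1601*log(s - 6)/540 + log(s - 2)/2 + 46*log(s + 3)/27 - 129*log(s + 4)/40 + C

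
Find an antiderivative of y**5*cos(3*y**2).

Let u = y², du = 2y dy; rewrite as (1/2)∫ u^2·cos(3u) du.
Now integrate by parts 2 times.

y**4*sin(3*y**2)/6 + y**2*cos(3*y**2)/9 - sin(3*y**2)/27 + C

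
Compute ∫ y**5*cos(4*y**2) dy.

y**4*sin(4*y**2)/8 + y**2*cos(4*y**2)/16 - sin(4*y**2)/64 + C

Let u = y², du = 2y dy; rewrite as (1/2)∫ u^2·cos(4u) du.
Now integrate by parts 2 times.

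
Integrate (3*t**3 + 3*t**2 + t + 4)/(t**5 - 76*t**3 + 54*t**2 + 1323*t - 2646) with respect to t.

1187*log(t - 7)/2912 - 3761*log(t - 3)/12960 + 542*log(t + 6)/1053 - 177*log(t + 7)/280 + 23/(72*t - 216) + C

Factor the denominator: (t - 7)*(t - 3)**2*(t + 6)*(t + 7).
Partial-fraction decomposition: -177/(280*(t + 7)) + 542/(1053*(t + 6)) - 3761/(12960*(t - 3)) - 23/(72*(t - 3)**2) + 1187/(2912*(t - 7)).
Integrate each term; A/(t−a) gives A·log|t−a|; A/(t−a)² gives −A/(t−a).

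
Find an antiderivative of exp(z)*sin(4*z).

Let I denote the integral. Integrate by parts with u = sin(4*z), dv = exp(z) dz, so v = exp(z): I = exp(z)*sin(4*z) − 4·∫ exp(z)*cos(4*z) dz.
Apply parts again with u = cos(4*z), dv = exp(z) dz: ∫ exp(z)*cos(4*z) dz = exp(z)*cos(4*z) + 4·I. Substituting back brings back I: I = exp(z)*sin(4*z) - 4*exp(z)*cos(4*z) − 16·I.
Solving for I: (1 + 16)·I equals the remaining terms, so I = (1/17)·(exp(z)*sin(4*z) - 4*exp(z)*cos(4*z)).

exp(z)*sin(4*z)/17 - 4*exp(z)*cos(4*z)/17 + C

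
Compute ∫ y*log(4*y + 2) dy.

y**2*log(4*y + 2)/2 - y**2/4 + y/4 - log(2*y + 1)/8 + C

Use integration by parts with u = log(4*y + 2), dv = y dy.
Then du = 4/(4*y + 2) dy and v = y**2/2.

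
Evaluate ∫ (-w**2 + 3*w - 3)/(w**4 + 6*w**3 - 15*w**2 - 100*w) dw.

Factor the denominator: w*(w - 4)*(w + 5)**2.
Partial-fraction decomposition: -17/(2025*(w + 5)) - 43/(45*(w + 5)**2) - 7/(324*(w - 4)) + 3/(100*w).
Integrate each term; A/(w−a) gives A·log|w−a|; A/(w−a)² gives −A/(w−a).

3*log(w)/100 - 7*log(w - 4)/324 - 17*log(w + 5)/2025 + 43/(45*w + 225) + C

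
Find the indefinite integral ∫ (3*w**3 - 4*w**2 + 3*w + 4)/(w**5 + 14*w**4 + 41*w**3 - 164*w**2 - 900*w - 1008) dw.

Factor the denominator: (w - 4)*(w + 2)*(w + 3)*(w + 6)*(w + 7).
Partial-fraction decomposition: -621/(110*(w + 7)) + 403/(60*(w + 6)) - 61/(42*(w + 3)) + 7/(20*(w + 2)) + 12/(385*(w - 4)).
Integrate each term: A/(w−a) contributes A·log|w−a|.

12*log(w - 4)/385 + 7*log(w + 2)/20 - 61*log(w + 3)/42 + 403*log(w + 6)/60 - 621*log(w + 7)/110 + C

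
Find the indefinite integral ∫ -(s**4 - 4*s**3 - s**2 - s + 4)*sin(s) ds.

Use integration by parts with u = s**4 - 4*s**3 - s**2 - s + 4, dv = -sin(s) ds, so v = cos(s).
Apply parts 4 times (tabular method): alternate signs, differentiate u down to 0, integrate dv up.

s**4*cos(s) - 4*s**3*sin(s) - 4*s**3*cos(s) + 12*s**2*sin(s) - 13*s**2*cos(s) + 26*s*sin(s) + 23*s*cos(s) - 23*sin(s) + 30*cos(s) + C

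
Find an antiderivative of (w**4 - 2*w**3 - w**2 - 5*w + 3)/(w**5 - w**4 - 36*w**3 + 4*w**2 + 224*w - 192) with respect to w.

801*log(w - 6)/2000 + 11*log(w - 2)/144 - 4*log(w - 1)/125 + 1249*log(w + 4)/2250 + 391/(300*w + 1200) + C

Factor the denominator: (w - 6)*(w - 2)*(w - 1)*(w + 4)**2.
Partial-fraction decomposition: 1249/(2250*(w + 4)) - 391/(300*(w + 4)**2) - 4/(125*(w - 1)) + 11/(144*(w - 2)) + 801/(2000*(w - 6)).
Integrate each term; A/(w−a) gives A·log|w−a|; A/(w−a)² gives −A/(w−a).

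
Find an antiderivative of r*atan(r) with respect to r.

Use integration by parts with u = arctan(r), dv = r dr.
Then du = 1/(r**2 + 1) dr.

r**2*atan(r)/2 - r/2 + atan(r)/2 + C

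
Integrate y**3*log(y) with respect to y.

y**4*log(y)/4 - y**4/16 + C

Use integration by parts with u = log(y), dv = y**3 dy.
Then du = 1/y dy and v = y**4/4.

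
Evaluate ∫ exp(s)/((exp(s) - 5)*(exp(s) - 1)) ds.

log(exp(s) - 5)/4 - log(exp(s) - 1)/4 + C

Let u = e^s, du = e^s ds.
The integral becomes ∫ du/((u-5)(u-1)); decompose into partial fractions.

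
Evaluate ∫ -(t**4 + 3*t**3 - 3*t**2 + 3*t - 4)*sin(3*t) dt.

Use integration by parts with u = t**4 + 3*t**3 - 3*t**2 + 3*t - 4, dv = -sin(3*t) dt, so v = cos(3*t)/3.
Apply parts 4 times (tabular method): alternate signs, differentiate u down to 0, integrate dv up.

t**4*cos(3*t)/3 - 4*t**3*sin(3*t)/9 + t**3*cos(3*t) - t**2*sin(3*t) - 13*t**2*cos(3*t)/9 + 26*t*sin(3*t)/27 + t*cos(3*t)/3 - sin(3*t)/9 - 82*cos(3*t)/81 + C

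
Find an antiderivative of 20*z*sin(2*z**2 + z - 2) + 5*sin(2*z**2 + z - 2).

Let u = 2*z**2 + z - 2, so du = (4*z + 1) dz.
Rewriting, the integral becomes 5·∫ sin(u) du = 5·-cos(u).
Substituting back, u = 2*z**2 + z - 2.

-5*cos(2*z**2 + z - 2) + C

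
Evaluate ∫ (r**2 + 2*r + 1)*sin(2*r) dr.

Use integration by parts with u = r**2 + 2*r + 1, dv = sin(2*r) dr, so v = -cos(2*r)/2.
Apply parts 2 times (tabular method): alternate signs, differentiate u down to 0, integrate dv up.

-r**2*cos(2*r)/2 + r*sin(2*r)/2 - r*cos(2*r) + sin(2*r)/2 - cos(2*r)/4 + C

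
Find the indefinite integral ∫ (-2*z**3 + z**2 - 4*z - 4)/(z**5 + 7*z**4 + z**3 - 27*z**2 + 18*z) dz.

-2*log(z)/9 + 127*log(z - 1)/784 - 71*log(z + 3)/144 + 244*log(z + 6)/441 + 9/(28*z - 28) + C

Factor the denominator: z*(z - 1)**2*(z + 3)*(z + 6).
Partial-fraction decomposition: 244/(441*(z + 6)) - 71/(144*(z + 3)) + 127/(784*(z - 1)) - 9/(28*(z - 1)**2) - 2/(9*z).
Integrate each term; A/(z−a) gives A·log|z−a|; A/(z−a)² gives −A/(z−a).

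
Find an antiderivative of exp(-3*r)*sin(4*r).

Let I denote the integral. Integrate by parts with u = sin(4*r), dv = exp(-3*r) dr, so v = -exp(-3*r)/3: I = -exp(-3*r)*sin(4*r)/3 + (4/3)·∫ exp(-3*r)*cos(4*r) dr.
Apply parts again with u = cos(4*r), dv = exp(-3*r) dr: ∫ exp(-3*r)*cos(4*r) dr = -exp(-3*r)*cos(4*r)/3 − (4/3)·I. Substituting back brings back I: I = -exp(-3*r)*sin(4*r)/3 - 4*exp(-3*r)*cos(4*r)/9 − (16/9)·I.
Solving for I: (1 + 16/9)·I equals the remaining terms, so I = (9/25)·(-exp(-3*r)*sin(4*r)/3 - 4*exp(-3*r)*cos(4*r)/9).

-3*exp(-3*r)*sin(4*r)/25 - 4*exp(-3*r)*cos(4*r)/25 + C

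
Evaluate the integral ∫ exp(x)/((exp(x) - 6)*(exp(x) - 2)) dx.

log(exp(x) - 6)/4 - log(exp(x) - 2)/4 + C

Let u = e^x, du = e^x dx.
The integral becomes ∫ du/((u-2)(u-6)); decompose into partial fractions.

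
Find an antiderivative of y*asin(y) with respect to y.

y**2*asin(y)/2 + y*sqrt(-y**2 + 1)/4 - asin(y)/4 + C

Use integration by parts with u = arcsin(y), dv = y dy.
Then du = 1/sqrt(-y**2 + 1) dy.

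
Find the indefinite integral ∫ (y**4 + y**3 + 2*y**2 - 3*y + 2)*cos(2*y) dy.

y**4*sin(2*y)/2 + y**3*sin(2*y)/2 + y**3*cos(2*y) - y**2*sin(2*y)/2 + 3*y**2*cos(2*y)/4 - 9*y*sin(2*y)/4 - y*cos(2*y)/2 + 5*sin(2*y)/4 - 9*cos(2*y)/8 + C

Use integration by parts with u = y**4 + y**3 + 2*y**2 - 3*y + 2, dv = cos(2*y) dy, so v = sin(2*y)/2.
Apply parts 4 times (tabular method): alternate signs, differentiate u down to 0, integrate dv up.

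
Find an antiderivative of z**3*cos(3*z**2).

Let u = z², du = 2z dz; rewrite as (1/2)∫ u^1·cos(3u) du.
Now integrate by parts 1 time.

z**2*sin(3*z**2)/6 + cos(3*z**2)/18 + C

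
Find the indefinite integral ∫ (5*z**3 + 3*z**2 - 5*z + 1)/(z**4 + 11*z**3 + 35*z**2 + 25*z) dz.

log(z)/25 - log(z + 1)/4 + 521*log(z + 5)/100 + 131/(5*z + 25) + C

Factor the denominator: z*(z + 1)*(z + 5)**2.
Partial-fraction decomposition: 521/(100*(z + 5)) - 131/(5*(z + 5)**2) - 1/(4*(z + 1)) + 1/(25*z).
Integrate each term; A/(z−a) gives A·log|z−a|; A/(z−a)² gives −A/(z−a).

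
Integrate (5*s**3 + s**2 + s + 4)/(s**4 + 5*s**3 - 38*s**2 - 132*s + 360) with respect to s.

Factor the denominator: (s - 5)*(s - 2)*(s + 6)**2.
Partial-fraction decomposition: 13339/(3872*(s + 6)) - 523/(44*(s + 6)**2) - 25/(96*(s - 2)) + 659/(363*(s - 5)).
Integrate each term; A/(s−a) gives A·log|s−a|; A/(s−a)² gives −A/(s−a).

659*log(s - 5)/363 - 25*log(s - 2)/96 + 13339*log(s + 6)/3872 + 523/(44*s + 264) + C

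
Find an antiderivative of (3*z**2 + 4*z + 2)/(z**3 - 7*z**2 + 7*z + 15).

Factor the denominator: (z - 5)*(z - 3)*(z + 1).
Partial-fraction decomposition: 1/(24*(z + 1)) - 41/(8*(z - 3)) + 97/(12*(z - 5)).
Integrate each term: A/(z−a) contributes A·log|z−a|.

97*log(z - 5)/12 - 41*log(z - 3)/8 + log(z + 1)/24 + C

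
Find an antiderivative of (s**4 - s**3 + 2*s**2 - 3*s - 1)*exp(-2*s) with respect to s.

Use integration by parts with u = s**4 - s**3 + 2*s**2 - 3*s - 1, dv = exp(-2*s) ds, so v = -exp(-2*s)/2.
Apply parts 4 times (tabular method): alternate signs, differentiate u down to 0, integrate dv up.

(-4*s**4 - 4*s**3 - 14*s**2 - 2*s + 3)*exp(-2*s)/8 + C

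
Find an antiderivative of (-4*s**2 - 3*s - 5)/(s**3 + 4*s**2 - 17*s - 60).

Factor the denominator: (s - 4)*(s + 3)*(s + 5).
Partial-fraction decomposition: -5/(s + 5) + 16/(7*(s + 3)) - 9/(7*(s - 4)).
Integrate each term: A/(s−a) contributes A·log|s−a|.

-9*log(s - 4)/7 + 16*log(s + 3)/7 - 5*log(s + 5) + C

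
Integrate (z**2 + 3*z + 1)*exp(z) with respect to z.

(z**2 + z)*exp(z) + C

Use integration by parts with u = z**2 + 3*z + 1, dv = exp(z) dz, so v = exp(z).
Apply parts 2 times (tabular method): alternate signs, differentiate u down to 0, integrate dv up.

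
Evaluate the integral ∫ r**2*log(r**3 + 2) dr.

r**3*log(r**3 + 2)/3 - r**3/3 + 2*log(r**3 + 2)/3 + C

Let u = r**3 + 2, so du = (3*r**2) dr.
The integral becomes (1/3)·∫ log(u) du; integrate by parts with u′=log(u), dv′=du.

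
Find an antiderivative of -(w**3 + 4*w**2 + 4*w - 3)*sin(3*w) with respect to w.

w**3*cos(3*w)/3 - w**2*sin(3*w)/3 + 4*w**2*cos(3*w)/3 - 8*w*sin(3*w)/9 + 10*w*cos(3*w)/9 - 10*sin(3*w)/27 - 35*cos(3*w)/27 + C

Use integration by parts with u = w**3 + 4*w**2 + 4*w - 3, dv = -sin(3*w) dw, so v = cos(3*w)/3.
Apply parts 3 times (tabular method): alternate signs, differentiate u down to 0, integrate dv up.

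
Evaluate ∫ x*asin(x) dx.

Use integration by parts with u = arcsin(x), dv = x dx.
Then du = 1/sqrt(-x**2 + 1) dx.

x**2*asin(x)/2 + x*sqrt(-x**2 + 1)/4 - asin(x)/4 + C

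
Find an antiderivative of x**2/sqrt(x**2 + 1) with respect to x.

Substitute x = tan(θ), so dx = sec(θ)^2 dθ and the radical becomes sqrt(x**2 + 1) = sec(θ) by the Pythagorean identity.
Integrate the resulting trig expression in θ, then back-substitute tan(θ) = x, sec(θ) = sqrt(x**2 + 1) (absorbing any constant into C).

x*sqrt(x**2 + 1)/2 - log(x + sqrt(x**2 + 1))/2 + C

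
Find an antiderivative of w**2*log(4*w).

w**3*(log(w) + 2*log(2))/3 - w**3/9 + C

Use integration by parts with u = log(4*w), dv = w**2 dw.
Then du = 1/w dw and v = w**3/3.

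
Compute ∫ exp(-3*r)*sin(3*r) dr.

-exp(-3*r)*sin(3*r)/6 - exp(-3*r)*cos(3*r)/6 + C

Let I denote the integral. Integrate by parts with u = sin(3*r), dv = exp(-3*r) dr, so v = -exp(-3*r)/3: I = -exp(-3*r)*sin(3*r)/3 + ∫ exp(-3*r)*cos(3*r) dr.
Apply parts again with u = cos(3*r), dv = exp(-3*r) dr: ∫ exp(-3*r)*cos(3*r) dr = -exp(-3*r)*cos(3*r)/3 − I. Substituting back brings back I: I = -exp(-3*r)*sin(3*r)/3 - exp(-3*r)*cos(3*r)/3 − I.
Solving for I: (1 + 1)·I equals the remaining terms, so I = (1/2)·(-exp(-3*r)*sin(3*r)/3 - exp(-3*r)*cos(3*r)/3).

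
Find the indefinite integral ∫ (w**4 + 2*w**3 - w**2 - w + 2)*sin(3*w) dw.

Use integration by parts with u = w**4 + 2*w**3 - w**2 - w + 2, dv = sin(3*w) dw, so v = -cos(3*w)/3.
Apply parts 4 times (tabular method): alternate signs, differentiate u down to 0, integrate dv up.

-w**4*cos(3*w)/3 + 4*w**3*sin(3*w)/9 - 2*w**3*cos(3*w)/3 + 2*w**2*sin(3*w)/3 + 7*w**2*cos(3*w)/9 - 14*w*sin(3*w)/27 + 7*w*cos(3*w)/9 - 7*sin(3*w)/27 - 68*cos(3*w)/81 + C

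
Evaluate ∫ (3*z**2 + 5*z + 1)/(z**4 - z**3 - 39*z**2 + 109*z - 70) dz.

101*log(z - 5)/144 - 23*log(z - 2)/27 + 9*log(z - 1)/32 - 113*log(z + 7)/864 + C

Factor the denominator: (z - 5)*(z - 2)*(z - 1)*(z + 7).
Partial-fraction decomposition: -113/(864*(z + 7)) + 9/(32*(z - 1)) - 23/(27*(z - 2)) + 101/(144*(z - 5)).
Integrate each term: A/(z−a) contributes A·log|z−a|.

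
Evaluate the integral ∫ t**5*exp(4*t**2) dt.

Let u = t², du = 2t dt; rewrite as (1/2)∫ u^2·exp(4u) du.
Now integrate by parts 2 times.

(8*t**4 - 4*t**2 + 1)*exp(4*t**2)/64 + C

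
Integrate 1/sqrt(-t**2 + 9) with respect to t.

asin(t/3) + C

Substitute t = 3·sin(θ), so dt = 3·cos(θ) dθ and the radical becomes sqrt(-t**2 + 9) = 3·cos(θ) by the Pythagorean identity.
Integrate the resulting trig expression in θ, then back-substitute θ = asin(t/3), sin(θ) = t/3, cos(θ) = sqrt(-t**2 + 9)/3 (absorbing any constant into C).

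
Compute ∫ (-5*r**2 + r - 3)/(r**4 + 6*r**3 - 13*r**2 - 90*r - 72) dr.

Factor the denominator: (r - 4)*(r + 1)*(r + 3)*(r + 6).
Partial-fraction decomposition: 63/(50*(r + 6)) - 17/(14*(r + 3)) + 9/(50*(r + 1)) - 79/(350*(r - 4)).
Integrate each term: A/(r−a) contributes A·log|r−a|.

-79*log(r - 4)/350 + 9*log(r + 1)/50 - 17*log(r + 3)/14 + 63*log(r + 6)/50 + C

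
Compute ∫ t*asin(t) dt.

t**2*asin(t)/2 + t*sqrt(-t**2 + 1)/4 - asin(t)/4 + C

Use integration by parts with u = arcsin(t), dv = t dt.
Then du = 1/sqrt(-t**2 + 1) dt.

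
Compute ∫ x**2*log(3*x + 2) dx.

x**3*log(3*x + 2)/3 - x**3/9 + x**2/9 - 4*x/27 + 8*log(3*x + 2)/81 + C

Use integration by parts with u = log(3*x + 2), dv = x**2 dx.
Then du = 3/(3*x + 2) dx and v = x**3/3.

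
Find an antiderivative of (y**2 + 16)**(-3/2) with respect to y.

Substitute y = 4·tan(θ), so dy = 4·sec(θ)^2 dθ and the radical becomes sqrt(y**2 + 16) = 4·sec(θ) by the Pythagorean identity.
Integrate the resulting trig expression in θ, then back-substitute tan(θ) = y/4, sec(θ) = sqrt(y**2 + 16)/4 (absorbing any constant into C).

y/(16*sqrt(y**2 + 16)) + C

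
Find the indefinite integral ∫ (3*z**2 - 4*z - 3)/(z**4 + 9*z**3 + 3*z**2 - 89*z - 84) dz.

Factor the denominator: (z - 3)*(z + 1)*(z + 4)*(z + 7).
Partial-fraction decomposition: -43/(45*(z + 7)) + 61/(63*(z + 4)) - 1/(18*(z + 1)) + 3/(70*(z - 3)).
Integrate each term: A/(z−a) contributes A·log|z−a|.

3*log(z - 3)/70 - log(z + 1)/18 + 61*log(z + 4)/63 - 43*log(z + 7)/45 + C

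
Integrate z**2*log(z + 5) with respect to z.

Use integration by parts with u = log(z + 5), dv = z**2 dz.
Then du = 1/(z + 5) dz and v = z**3/3.

z**3*log(z + 5)/3 - z**3/9 + 5*z**2/6 - 25*z/3 + 125*log(z + 5)/3 + C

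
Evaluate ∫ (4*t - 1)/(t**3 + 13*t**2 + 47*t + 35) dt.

Factor the denominator: (t + 1)*(t + 5)*(t + 7).
Partial-fraction decomposition: -29/(12*(t + 7)) + 21/(8*(t + 5)) - 5/(24*(t + 1)).
Integrate each term: A/(t−a) contributes A·log|t−a|.

-5*log(t + 1)/24 + 21*log(t + 5)/8 - 29*log(t + 7)/12 + C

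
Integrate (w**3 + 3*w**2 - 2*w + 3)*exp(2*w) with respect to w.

(4*w**3 + 6*w**2 - 14*w + 19)*exp(2*w)/8 + C

Use integration by parts with u = w**3 + 3*w**2 - 2*w + 3, dv = exp(2*w) dw, so v = exp(2*w)/2.
Apply parts 3 times (tabular method): alternate signs, differentiate u down to 0, integrate dv up.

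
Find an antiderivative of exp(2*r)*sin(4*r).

Let I denote the integral. Integrate by parts with u = sin(4*r), dv = exp(2*r) dr, so v = exp(2*r)/2: I = exp(2*r)*sin(4*r)/2 − 2·∫ exp(2*r)*cos(4*r) dr.
Apply parts again with u = cos(4*r), dv = exp(2*r) dr: ∫ exp(2*r)*cos(4*r) dr = exp(2*r)*cos(4*r)/2 + 2·I. Substituting back brings back I: I = exp(2*r)*sin(4*r)/2 - exp(2*r)*cos(4*r) − 4·I.
Solving for I: (1 + 4)·I equals the remaining terms, so I = (1/5)·(exp(2*r)*sin(4*r)/2 - exp(2*r)*cos(4*r)).

exp(2*r)*sin(4*r)/10 - exp(2*r)*cos(4*r)/5 + C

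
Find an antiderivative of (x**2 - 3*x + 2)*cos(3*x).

x**2*sin(3*x)/3 - x*sin(3*x) + 2*x*cos(3*x)/9 + 16*sin(3*x)/27 - cos(3*x)/3 + C

Use integration by parts with u = x**2 - 3*x + 2, dv = cos(3*x) dx, so v = sin(3*x)/3.
Apply parts 2 times (tabular method): alternate signs, differentiate u down to 0, integrate dv up.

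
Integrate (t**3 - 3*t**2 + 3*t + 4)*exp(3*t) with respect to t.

Use integration by parts with u = t**3 - 3*t**2 + 3*t + 4, dv = exp(3*t) dt, so v = exp(3*t)/3.
Apply parts 3 times (tabular method): alternate signs, differentiate u down to 0, integrate dv up.

(9*t**3 - 36*t**2 + 51*t + 19)*exp(3*t)/27 + C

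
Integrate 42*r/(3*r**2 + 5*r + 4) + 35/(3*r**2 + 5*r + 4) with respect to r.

7*log(3*r**2 + 5*r + 4) + C

Let u = 3*r**2 + 5*r + 4, so du = (6*r + 5) dr.
Rewriting, the integral becomes 7·∫ 1/u du = 7·log(u).
Substituting back, u = 3*r**2 + 5*r + 4.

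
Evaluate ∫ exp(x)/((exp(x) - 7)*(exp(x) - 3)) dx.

log(exp(x) - 7)/4 - log(exp(x) - 3)/4 + C

Let u = e^x, du = e^x dx.
The integral becomes ∫ du/((u-3)(u-7)); decompose into partial fractions.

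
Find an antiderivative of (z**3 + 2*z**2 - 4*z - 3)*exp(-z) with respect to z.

(-z**3 - 5*z**2 - 6*z - 3)*exp(-z) + C

Use integration by parts with u = z**3 + 2*z**2 - 4*z - 3, dv = exp(-z) dz, so v = -exp(-z).
Apply parts 3 times (tabular method): alternate signs, differentiate u down to 0, integrate dv up.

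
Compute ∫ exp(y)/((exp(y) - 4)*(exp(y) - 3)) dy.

log(exp(y) - 4) - log(exp(y) - 3) + C

Let u = e^y, du = e^y dy.
The integral becomes ∫ du/((u-3)(u-4)); decompose into partial fractions.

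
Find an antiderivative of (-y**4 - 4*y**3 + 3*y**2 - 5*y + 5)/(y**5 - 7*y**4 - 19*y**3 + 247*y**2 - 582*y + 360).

Factor the denominator: (y - 5)*(y - 4)*(y - 3)*(y - 1)*(y + 6).
Partial-fraction decomposition: -289/(6930*(y + 6)) + 1/(84*(y - 1)) - 43/(9*(y - 3)) + 479/(30*(y - 4)) - 535/(44*(y - 5)).
Integrate each term: A/(y−a) contributes A·log|y−a|.

-535*log(y - 5)/44 + 479*log(y - 4)/30 - 43*log(y - 3)/9 + log(y - 1)/84 - 289*log(y + 6)/6930 + C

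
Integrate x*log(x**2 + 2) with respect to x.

Let u = x**2 + 2, so du = (2*x) dx.
The integral becomes (1/2)·∫ log(u) du; integrate by parts with u′=log(u), dv′=du.

x**2*log(x**2 + 2)/2 - x**2/2 + log(x**2 + 2) + C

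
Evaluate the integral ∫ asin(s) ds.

Use integration by parts with u = arcsin(s), dv = ds.
Then du = 1/sqrt(-s**2 + 1) ds.

s*asin(s) + sqrt(-s**2 + 1) + C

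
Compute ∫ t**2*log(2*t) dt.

Use integration by parts with u = log(2*t), dv = t**2 dt.
Then du = 1/t dt and v = t**3/3.

t**3*(log(t) + log(2))/3 - t**3/9 + C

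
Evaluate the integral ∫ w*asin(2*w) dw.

w**2*asin(2*w)/2 + w*sqrt(-4*w**2 + 1)/8 - asin(2*w)/16 + C

Use integration by parts with u = arcsin(2*w), dv = w dw.
Then du = 2/sqrt(-4*w**2 + 1) dw.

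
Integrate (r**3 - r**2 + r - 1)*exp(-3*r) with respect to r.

Use integration by parts with u = r**3 - r**2 + r - 1, dv = exp(-3*r) dr, so v = -exp(-3*r)/3.
Apply parts 3 times (tabular method): alternate signs, differentiate u down to 0, integrate dv up.

(-3*r**3 - 3*r + 2)*exp(-3*r)/9 + C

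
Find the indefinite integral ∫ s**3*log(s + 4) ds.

Use integration by parts with u = log(s + 4), dv = s**3 ds.
Then du = 1/(s + 4) ds and v = s**4/4.

s**4*log(s + 4)/4 - s**4/16 + s**3/3 - 2*s**2 + 16*s - 64*log(s + 4) + C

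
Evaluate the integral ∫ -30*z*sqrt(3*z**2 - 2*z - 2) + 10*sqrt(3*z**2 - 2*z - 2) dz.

Let u = 3*z**2 - 2*z - 2, so du = (6*z - 2) dz.
Rewriting, the integral becomes -5·∫ √u du = -5·(2/3)u^(3/2).
Substituting back, u = 3*z**2 - 2*z - 2.

-10*(3*z**2 - 2*z - 2)**(3/2)/3 + C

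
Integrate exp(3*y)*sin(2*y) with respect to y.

Let I denote the integral. Integrate by parts with u = sin(2*y), dv = exp(3*y) dy, so v = exp(3*y)/3: I = exp(3*y)*sin(2*y)/3 − (2/3)·∫ exp(3*y)*cos(2*y) dy.
Apply parts again with u = cos(2*y), dv = exp(3*y) dy: ∫ exp(3*y)*cos(2*y) dy = exp(3*y)*cos(2*y)/3 + (2/3)·I. Substituting back brings back I: I = exp(3*y)*sin(2*y)/3 - 2*exp(3*y)*cos(2*y)/9 − (4/9)·I.
Solving for I: (1 + 4/9)·I equals the remaining terms, so I = (9/13)·(exp(3*y)*sin(2*y)/3 - 2*exp(3*y)*cos(2*y)/9).

3*exp(3*y)*sin(2*y)/13 - 2*exp(3*y)*cos(2*y)/13 + C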